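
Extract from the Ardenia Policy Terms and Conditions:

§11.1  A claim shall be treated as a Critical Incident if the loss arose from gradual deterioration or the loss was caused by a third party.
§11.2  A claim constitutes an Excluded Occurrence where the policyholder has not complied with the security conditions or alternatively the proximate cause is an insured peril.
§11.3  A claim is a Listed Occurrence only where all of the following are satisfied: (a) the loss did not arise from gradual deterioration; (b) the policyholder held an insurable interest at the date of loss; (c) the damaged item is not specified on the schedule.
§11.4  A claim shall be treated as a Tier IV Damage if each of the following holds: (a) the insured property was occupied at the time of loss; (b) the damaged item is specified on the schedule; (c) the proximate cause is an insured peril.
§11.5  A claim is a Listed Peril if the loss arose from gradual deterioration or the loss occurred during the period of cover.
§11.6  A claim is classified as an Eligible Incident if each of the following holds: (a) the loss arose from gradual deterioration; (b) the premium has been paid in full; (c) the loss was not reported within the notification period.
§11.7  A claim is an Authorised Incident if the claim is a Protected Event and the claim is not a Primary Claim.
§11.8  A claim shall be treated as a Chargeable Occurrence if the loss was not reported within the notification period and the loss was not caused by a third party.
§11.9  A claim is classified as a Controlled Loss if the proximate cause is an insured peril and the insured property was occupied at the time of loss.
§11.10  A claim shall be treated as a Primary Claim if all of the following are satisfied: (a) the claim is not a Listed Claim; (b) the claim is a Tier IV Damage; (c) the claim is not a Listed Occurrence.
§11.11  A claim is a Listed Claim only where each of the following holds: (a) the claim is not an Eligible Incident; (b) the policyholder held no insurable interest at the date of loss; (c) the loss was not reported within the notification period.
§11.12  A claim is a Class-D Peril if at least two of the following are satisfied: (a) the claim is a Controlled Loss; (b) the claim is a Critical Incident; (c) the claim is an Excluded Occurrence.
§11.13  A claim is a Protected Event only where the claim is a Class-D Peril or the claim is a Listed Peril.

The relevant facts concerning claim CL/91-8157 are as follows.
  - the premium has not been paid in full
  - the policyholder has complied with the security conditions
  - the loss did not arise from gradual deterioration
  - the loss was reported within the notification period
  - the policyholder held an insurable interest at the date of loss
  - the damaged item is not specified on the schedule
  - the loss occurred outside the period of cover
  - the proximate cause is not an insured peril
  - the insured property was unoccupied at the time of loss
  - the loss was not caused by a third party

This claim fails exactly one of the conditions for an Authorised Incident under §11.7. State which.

Protected Event

Under §11.9: the proximate cause is an insured peril? no; and the insured property was occupied at the time of loss? no. So the claim is not a Controlled Loss.
Under §11.1: the loss arose from gradual deterioration? no; or the loss was caused by a third party? no. So the claim is not a Critical Incident.
Under §11.2: the policyholder has not complied with the security conditions? no; or the proximate cause is an insured peril? no. So the claim is not an Excluded Occurrence.
Under §11.12: Controlled Loss (§11.9)? no; Critical Incident (§11.1)? no; Excluded Occurrence (§11.2)? no — 0 of 3 hold (need ≥2) → not satisfied.
Under §11.5: the loss arose from gradual deterioration? no; or the loss occurred during the period of cover? no. So the claim is not a Listed Peril.
Under §11.13: Class-D Peril (§11.12)? no; or Listed Peril (§11.5)? no. So the claim is not a Protected Event.
Under §11.6: the loss arose from gradual deterioration? no; and the premium has been paid in full? no; and the loss was not reported within the notification period? no. So the claim is not an Eligible Incident.
Under §11.11: not an Eligible Incident (§11.6)? yes; and the policyholder held no insurable interest at the date of loss? no; and the loss was not reported within the notification period? no. So the claim is not a Listed Claim.
Under §11.4: the insured property was occupied at the time of loss? no; and the damaged item is specified on the schedule? no; and the proximate cause is an insured peril? no. So the claim is not a Tier IV Damage.
Under §11.3: the loss did not arise from gradual deterioration? yes; and the policyholder held an insurable interest at the date of loss? yes; and the damaged item is not specified on the schedule? yes. So the claim is a Listed Occurrence.
Under §11.10: not a Listed Claim (§11.11)? yes; and Tier IV Damage (§11.4)? no; and not a Listed Occurrence (§11.3)? no. So the claim is not a Primary Claim.
Under §11.7: Protected Event (§11.13)? no; and not a Primary Claim (§11.10)? yes. So the claim is not an Authorised Incident.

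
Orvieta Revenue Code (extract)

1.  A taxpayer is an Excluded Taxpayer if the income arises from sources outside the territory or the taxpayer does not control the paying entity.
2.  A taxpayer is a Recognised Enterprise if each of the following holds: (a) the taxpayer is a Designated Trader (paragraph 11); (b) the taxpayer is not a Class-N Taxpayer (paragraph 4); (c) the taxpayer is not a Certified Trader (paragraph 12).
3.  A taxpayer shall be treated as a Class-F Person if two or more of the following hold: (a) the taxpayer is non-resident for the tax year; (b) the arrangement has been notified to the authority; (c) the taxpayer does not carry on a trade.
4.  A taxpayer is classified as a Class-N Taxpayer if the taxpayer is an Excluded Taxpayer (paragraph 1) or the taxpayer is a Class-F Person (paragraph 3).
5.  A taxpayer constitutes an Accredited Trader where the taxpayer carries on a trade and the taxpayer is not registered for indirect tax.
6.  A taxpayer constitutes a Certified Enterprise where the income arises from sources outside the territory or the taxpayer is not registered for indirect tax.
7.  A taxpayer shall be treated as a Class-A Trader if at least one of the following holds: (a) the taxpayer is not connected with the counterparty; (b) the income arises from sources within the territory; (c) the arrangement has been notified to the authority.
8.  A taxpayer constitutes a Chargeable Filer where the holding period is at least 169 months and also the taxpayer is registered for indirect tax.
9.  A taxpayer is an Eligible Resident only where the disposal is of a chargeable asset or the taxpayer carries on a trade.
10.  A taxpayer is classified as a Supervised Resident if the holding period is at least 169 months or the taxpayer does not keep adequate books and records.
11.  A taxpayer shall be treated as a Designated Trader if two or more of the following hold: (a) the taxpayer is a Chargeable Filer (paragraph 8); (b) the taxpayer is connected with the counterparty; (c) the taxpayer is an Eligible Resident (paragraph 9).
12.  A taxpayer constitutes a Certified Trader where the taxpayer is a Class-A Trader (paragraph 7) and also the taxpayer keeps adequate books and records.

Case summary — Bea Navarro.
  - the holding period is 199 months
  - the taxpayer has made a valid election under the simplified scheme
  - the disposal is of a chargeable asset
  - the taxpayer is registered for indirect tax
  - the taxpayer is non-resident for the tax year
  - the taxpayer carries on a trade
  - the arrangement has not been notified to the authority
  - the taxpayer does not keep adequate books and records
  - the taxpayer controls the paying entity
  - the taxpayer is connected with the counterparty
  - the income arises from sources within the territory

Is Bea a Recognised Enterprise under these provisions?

Yes

paragraph 8 — Chargeable Filer: [holding period: 199 months ≥ 169 months? yes] AND [the taxpayer is registered for indirect tax? yes] → satisfied.
paragraph 9 — Eligible Resident: [the disposal is of a chargeable asset? yes] OR [the taxpayer carries on a trade? yes] → satisfied.
paragraph 11 — Designated Trader: Chargeable Filer (paragraph 8)? yes; the taxpayer is connected with the counterparty? yes; Eligible Resident (paragraph 9)? yes — 3 of 3 hold (need ≥2) → satisfied.
paragraph 1 — Excluded Taxpayer: [the income arises from sources outside the territory? no] OR [the taxpayer does not control the paying entity? no] → not satisfied.
paragraph 3 — Class-F Person: the taxpayer is non-resident for the tax year? yes; the arrangement has been notified to the authority? no; the taxpayer does not carry on a trade? no — 1 of 3 hold (need ≥2) → not satisfied.
paragraph 4 — Class-N Taxpayer: [Excluded Taxpayer (paragraph 1)? no] OR [Class-F Person (paragraph 3)? no] → not satisfied.
paragraph 7 — Class-A Trader: [the taxpayer is not connected with the counterparty? no] OR [the income arises from sources within the territory? yes] OR [the arrangement has been notified to the authority? no] → satisfied.
paragraph 12 — Certified Trader: [Class-A Trader (paragraph 7)? yes] AND [the taxpayer keeps adequate books and records? no] → not satisfied.
paragraph 2 — Recognised Enterprise: [Designated Trader (paragraph 11)? yes] AND [not a Class-N Taxpayer (paragraph 4)? yes] AND [not a Certified Trader (paragraph 12)? yes] → satisfied.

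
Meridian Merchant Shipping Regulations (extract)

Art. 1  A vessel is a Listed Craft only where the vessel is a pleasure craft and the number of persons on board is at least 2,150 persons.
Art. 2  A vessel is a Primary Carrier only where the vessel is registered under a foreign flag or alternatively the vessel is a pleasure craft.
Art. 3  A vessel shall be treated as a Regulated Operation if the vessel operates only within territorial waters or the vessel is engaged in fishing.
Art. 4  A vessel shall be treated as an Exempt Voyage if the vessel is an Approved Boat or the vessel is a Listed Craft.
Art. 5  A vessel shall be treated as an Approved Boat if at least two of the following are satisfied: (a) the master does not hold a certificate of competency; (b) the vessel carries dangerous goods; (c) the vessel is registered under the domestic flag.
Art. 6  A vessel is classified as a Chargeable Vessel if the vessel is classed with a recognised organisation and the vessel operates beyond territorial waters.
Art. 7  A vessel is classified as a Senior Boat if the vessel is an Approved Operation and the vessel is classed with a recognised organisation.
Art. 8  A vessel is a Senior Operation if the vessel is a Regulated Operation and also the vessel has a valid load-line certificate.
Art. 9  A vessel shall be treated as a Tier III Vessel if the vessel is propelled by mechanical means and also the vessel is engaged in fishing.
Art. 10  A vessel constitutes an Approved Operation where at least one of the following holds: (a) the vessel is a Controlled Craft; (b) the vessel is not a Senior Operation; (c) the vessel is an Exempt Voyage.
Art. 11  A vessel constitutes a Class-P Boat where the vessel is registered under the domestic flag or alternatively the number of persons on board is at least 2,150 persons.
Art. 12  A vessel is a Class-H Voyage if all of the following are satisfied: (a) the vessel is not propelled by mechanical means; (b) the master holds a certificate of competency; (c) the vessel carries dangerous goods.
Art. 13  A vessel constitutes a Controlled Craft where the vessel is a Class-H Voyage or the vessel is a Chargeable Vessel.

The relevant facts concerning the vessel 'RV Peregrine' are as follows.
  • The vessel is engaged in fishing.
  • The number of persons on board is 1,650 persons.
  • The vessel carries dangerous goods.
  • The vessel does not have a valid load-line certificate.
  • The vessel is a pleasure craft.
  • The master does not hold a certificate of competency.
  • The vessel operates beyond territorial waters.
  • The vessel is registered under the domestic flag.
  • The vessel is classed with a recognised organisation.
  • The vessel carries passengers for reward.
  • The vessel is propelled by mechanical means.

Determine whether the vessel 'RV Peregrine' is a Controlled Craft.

Yes

article 12 — Class-H Voyage: [the vessel is not propelled by mechanical means? no] AND [the master holds a certificate of competency? no] AND [the vessel carries dangerous goods? yes] → not satisfied.
article 6 — Chargeable Vessel: [the vessel is classed with a recognised organisation? yes] AND [the vessel operates beyond territorial waters? yes] → satisfied.
article 13 — Controlled Craft: [Class-H Voyage (article 12)? no] OR [Chargeable Vessel (article 6)? yes] → satisfied.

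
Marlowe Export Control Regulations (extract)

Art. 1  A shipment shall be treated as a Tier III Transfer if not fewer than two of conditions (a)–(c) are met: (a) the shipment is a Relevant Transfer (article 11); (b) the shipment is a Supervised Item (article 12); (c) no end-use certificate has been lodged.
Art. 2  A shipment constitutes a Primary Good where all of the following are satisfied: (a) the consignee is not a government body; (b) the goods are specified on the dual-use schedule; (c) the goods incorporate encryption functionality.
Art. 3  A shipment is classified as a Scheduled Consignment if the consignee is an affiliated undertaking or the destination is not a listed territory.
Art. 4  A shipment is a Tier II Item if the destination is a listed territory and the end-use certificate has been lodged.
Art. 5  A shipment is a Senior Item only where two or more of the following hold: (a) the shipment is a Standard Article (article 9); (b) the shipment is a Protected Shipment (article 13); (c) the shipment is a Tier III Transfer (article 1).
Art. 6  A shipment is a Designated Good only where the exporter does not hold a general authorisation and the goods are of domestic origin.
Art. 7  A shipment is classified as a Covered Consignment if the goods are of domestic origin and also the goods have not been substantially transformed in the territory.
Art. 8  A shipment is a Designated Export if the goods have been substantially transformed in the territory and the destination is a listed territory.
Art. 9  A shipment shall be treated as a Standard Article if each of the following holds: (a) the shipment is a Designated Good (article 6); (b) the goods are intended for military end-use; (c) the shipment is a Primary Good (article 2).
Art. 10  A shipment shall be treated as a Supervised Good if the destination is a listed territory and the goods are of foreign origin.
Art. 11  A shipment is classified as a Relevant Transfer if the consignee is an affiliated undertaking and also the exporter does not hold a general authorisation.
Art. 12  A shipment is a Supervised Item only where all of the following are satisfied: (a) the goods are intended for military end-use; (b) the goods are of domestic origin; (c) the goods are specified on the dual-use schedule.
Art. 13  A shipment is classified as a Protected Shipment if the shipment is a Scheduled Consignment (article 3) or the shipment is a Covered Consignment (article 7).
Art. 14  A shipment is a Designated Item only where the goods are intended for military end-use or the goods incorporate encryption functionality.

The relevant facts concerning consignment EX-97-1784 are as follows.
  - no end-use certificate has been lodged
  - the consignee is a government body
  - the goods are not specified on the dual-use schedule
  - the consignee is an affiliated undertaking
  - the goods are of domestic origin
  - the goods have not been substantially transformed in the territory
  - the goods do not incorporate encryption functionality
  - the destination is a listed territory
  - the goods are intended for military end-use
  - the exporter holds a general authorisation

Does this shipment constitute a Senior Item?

No

Under article 6: the exporter does not hold a general authorisation? no; and the goods are of domestic origin? yes. So the shipment is not a Designated Good.
Under article 2: the consignee is not a government body? no; and the goods are specified on the dual-use schedule? no; and the goods incorporate encryption functionality? no. So the shipment is not a Primary Good.
Under article 9: Designated Good (article 6)? no; and the goods are intended for military end-use? yes; and Primary Good (article 2)? no. So the shipment is not a Standard Article.
Under article 3: the consignee is an affiliated undertaking? yes; or the destination is not a listed territory? no. So the shipment is a Scheduled Consignment.
Under article 7: the goods are of domestic origin? yes; and the goods have not been substantially transformed in the territory? yes. So the shipment is a Covered Consignment.
Under article 13: Scheduled Consignment (article 3)? yes; or Covered Consignment (article 7)? yes. So the shipment is a Protected Shipment.
Under article 11: the consignee is an affiliated undertaking? yes; and the exporter does not hold a general authorisation? no. So the shipment is not a Relevant Transfer.
Under article 12: the goods are intended for military end-use? yes; and the goods are of domestic origin? yes; and the goods are specified on the dual-use schedule? no. So the shipment is not a Supervised Item.
Under article 1: Relevant Transfer (article 11)? no; Supervised Item (article 12)? no; no end-use certificate has been lodged? yes — 1 of 3 hold (need ≥2) → not satisfied.
Under article 5: Standard Article (article 9)? no; Protected Shipment (article 13)? yes; Tier III Transfer (article 1)? no — 1 of 3 hold (need ≥2) → not satisfied.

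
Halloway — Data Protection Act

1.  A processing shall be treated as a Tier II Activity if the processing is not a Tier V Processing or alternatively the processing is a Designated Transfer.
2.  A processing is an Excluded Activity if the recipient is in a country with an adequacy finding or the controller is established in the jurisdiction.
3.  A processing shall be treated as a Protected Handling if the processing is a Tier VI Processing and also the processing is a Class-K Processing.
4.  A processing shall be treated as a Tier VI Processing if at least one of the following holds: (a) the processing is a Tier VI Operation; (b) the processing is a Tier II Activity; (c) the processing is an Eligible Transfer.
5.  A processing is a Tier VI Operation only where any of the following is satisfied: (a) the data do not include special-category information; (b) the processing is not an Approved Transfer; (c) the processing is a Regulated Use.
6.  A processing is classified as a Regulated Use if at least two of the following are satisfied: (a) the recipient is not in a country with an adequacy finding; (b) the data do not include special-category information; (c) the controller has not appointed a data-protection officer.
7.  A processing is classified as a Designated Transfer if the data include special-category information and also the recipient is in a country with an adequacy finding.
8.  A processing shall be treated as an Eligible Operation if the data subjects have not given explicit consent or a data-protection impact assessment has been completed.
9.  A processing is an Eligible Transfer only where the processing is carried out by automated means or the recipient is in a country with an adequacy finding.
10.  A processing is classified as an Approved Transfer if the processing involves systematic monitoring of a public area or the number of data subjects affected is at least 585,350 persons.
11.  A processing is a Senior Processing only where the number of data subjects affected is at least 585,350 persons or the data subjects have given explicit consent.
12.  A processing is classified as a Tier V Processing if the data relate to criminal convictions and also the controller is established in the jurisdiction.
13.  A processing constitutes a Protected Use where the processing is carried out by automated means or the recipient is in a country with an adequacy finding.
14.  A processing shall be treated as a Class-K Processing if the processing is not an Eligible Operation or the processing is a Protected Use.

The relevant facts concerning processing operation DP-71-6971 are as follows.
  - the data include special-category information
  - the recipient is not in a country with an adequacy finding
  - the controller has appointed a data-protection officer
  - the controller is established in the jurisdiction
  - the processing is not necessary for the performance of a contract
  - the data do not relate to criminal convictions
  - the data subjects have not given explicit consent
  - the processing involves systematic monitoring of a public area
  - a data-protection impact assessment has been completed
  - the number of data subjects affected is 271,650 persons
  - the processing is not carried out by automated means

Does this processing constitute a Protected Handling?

paragraph 10 — Approved Transfer: [the processing involves systematic monitoring of a public area? yes] OR [number of data subjects affected: 271,650 persons ≥ 585,350 persons? no] → satisfied.
paragraph 6 — Regulated Use: the recipient is not in a country with an adequacy finding? yes; the data do not include special-category information? no; the controller has not appointed a data-protection officer? no — 1 of 3 hold (need ≥2) → not satisfied.
paragraph 5 — Tier VI Operation: [the data do not include special-category information? no] OR [not an Approved Transfer (paragraph 10)? no] OR [Regulated Use (paragraph 6)? no] → not satisfied.
paragraph 12 — Tier V Processing: [the data relate to criminal convictions? no] AND [the controller is established in the jurisdiction? yes] → not satisfied.
paragraph 7 — Designated Transfer: [the data include special-category information? yes] AND [the recipient is in a country with an adequacy finding? no] → not satisfied.
paragraph 1 — Tier II Activity: [not a Tier V Processing (paragraph 12)? yes] OR [Designated Transfer (paragraph 7)? no] → satisfied.
paragraph 9 — Eligible Transfer: [the processing is carried out by automated means? no] OR [the recipient is in a country with an adequacy finding? no] → not satisfied.
paragraph 4 — Tier VI Processing: [Tier VI Operation (paragraph 5)? no] OR [Tier II Activity (paragraph 1)? yes] OR [Eligible Transfer (paragraph 9)? no] → satisfied.
paragraph 8 — Eligible Operation: [the data subjects have not given explicit consent? yes] OR [a data-protection impact assessment has been completed? yes] → satisfied.
paragraph 13 — Protected Use: [the processing is carried out by automated means? no] OR [the recipient is in a country with an adequacy finding? no] → not satisfied.
paragraph 14 — Class-K Processing: [not an Eligible Operation (paragraph 8)? no] OR [Protected Use (paragraph 13)? no] → not satisfied.
paragraph 3 — Protected Handling: [Tier VI Processing (paragraph 4)? yes] AND [Class-K Processing (paragraph 14)? no] → not satisfied.

No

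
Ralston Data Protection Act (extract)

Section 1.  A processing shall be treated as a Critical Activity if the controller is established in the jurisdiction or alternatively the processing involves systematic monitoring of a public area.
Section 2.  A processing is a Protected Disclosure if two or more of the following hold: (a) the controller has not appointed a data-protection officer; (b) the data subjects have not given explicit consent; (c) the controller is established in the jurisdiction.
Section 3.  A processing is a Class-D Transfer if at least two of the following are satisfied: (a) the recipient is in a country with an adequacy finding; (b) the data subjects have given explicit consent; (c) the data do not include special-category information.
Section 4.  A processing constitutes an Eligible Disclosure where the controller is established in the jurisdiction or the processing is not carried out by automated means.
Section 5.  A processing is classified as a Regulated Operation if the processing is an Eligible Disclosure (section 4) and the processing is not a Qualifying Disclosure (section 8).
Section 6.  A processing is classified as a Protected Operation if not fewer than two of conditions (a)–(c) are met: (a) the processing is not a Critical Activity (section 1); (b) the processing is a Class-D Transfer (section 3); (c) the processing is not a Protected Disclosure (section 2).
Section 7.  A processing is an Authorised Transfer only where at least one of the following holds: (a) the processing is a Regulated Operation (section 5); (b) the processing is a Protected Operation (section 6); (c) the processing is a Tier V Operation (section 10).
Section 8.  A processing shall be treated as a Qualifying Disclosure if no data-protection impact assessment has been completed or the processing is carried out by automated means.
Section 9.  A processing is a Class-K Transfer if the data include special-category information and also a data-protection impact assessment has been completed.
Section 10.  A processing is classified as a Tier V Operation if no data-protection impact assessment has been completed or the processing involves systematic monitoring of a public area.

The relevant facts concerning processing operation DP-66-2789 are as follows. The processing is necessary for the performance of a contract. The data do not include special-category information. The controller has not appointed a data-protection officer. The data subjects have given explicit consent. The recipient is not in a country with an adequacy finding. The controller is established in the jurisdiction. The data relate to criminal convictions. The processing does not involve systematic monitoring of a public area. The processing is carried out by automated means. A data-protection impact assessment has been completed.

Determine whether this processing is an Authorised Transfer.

No

Under section 4: the controller is established in the jurisdiction? yes; or the processing is not carried out by automated means? no. So the processing is an Eligible Disclosure.
Under section 8: no data-protection impact assessment has been completed? no; or the processing is carried out by automated means? yes. So the processing is a Qualifying Disclosure.
Under section 5: Eligible Disclosure (section 4)? yes; and not a Qualifying Disclosure (section 8)? no. So the processing is not a Regulated Operation.
Under section 1: the controller is established in the jurisdiction? yes; or the processing involves systematic monitoring of a public area? no. So the processing is a Critical Activity.
Under section 3: the recipient is in a country with an adequacy finding? no; the data subjects have given explicit consent? yes; the data do not include special-category information? yes — 2 of 3 hold (need ≥2) → satisfied.
Under section 2: the controller has not appointed a data-protection officer? yes; the data subjects have not given explicit consent? no; the controller is established in the jurisdiction? yes — 2 of 3 hold (need ≥2) → satisfied.
Under section 6: not a Critical Activity (section 1)? no; Class-D Transfer (section 3)? yes; not a Protected Disclosure (section 2)? no — 1 of 3 hold (need ≥2) → not satisfied.
Under section 10: no data-protection impact assessment has been completed? no; or the processing involves systematic monitoring of a public area? no. So the processing is not a Tier V Operation.
Under section 7: Regulated Operation (section 5)? no; or Protected Operation (section 6)? no; or Tier V Operation (section 10)? no. So the processing is not an Authorised Transfer.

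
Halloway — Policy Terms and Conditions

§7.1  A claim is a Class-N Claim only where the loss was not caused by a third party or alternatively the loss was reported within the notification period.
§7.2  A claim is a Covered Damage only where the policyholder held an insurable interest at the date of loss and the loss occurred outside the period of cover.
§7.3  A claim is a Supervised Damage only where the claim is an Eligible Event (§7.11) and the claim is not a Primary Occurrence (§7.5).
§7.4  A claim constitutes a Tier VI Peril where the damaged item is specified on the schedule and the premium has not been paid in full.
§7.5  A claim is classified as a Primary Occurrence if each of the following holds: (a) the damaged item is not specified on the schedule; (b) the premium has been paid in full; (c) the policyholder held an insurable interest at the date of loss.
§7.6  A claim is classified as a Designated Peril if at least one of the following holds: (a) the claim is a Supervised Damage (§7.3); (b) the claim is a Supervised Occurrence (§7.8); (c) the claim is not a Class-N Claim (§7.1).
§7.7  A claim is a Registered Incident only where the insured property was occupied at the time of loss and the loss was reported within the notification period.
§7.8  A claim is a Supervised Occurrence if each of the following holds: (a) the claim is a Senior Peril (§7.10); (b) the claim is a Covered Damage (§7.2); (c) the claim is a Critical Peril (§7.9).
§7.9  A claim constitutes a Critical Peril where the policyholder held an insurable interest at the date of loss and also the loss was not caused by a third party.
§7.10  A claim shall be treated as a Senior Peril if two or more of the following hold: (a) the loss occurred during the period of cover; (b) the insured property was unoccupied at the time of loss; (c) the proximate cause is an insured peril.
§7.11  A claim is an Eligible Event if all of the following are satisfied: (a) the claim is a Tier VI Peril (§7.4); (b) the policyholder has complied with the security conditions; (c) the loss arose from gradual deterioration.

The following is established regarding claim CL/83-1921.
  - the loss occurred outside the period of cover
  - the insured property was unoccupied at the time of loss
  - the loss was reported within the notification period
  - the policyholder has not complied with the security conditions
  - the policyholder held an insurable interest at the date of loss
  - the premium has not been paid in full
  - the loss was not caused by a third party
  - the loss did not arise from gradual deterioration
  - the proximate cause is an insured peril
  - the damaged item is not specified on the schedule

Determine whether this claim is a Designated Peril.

§7.4 — Tier VI Peril: [the damaged item is specified on the schedule? no] AND [the premium has not been paid in full? yes] → not satisfied.
§7.11 — Eligible Event: [Tier VI Peril (§7.4)? no] AND [the policyholder has complied with the security conditions? no] AND [the loss arose from gradual deterioration? no] → not satisfied.
§7.5 — Primary Occurrence: [the damaged item is not specified on the schedule? yes] AND [the premium has been paid in full? no] AND [the policyholder held an insurable interest at the date of loss? yes] → not satisfied.
§7.3 — Supervised Damage: [Eligible Event (§7.11)? no] AND [not a Primary Occurrence (§7.5)? yes] → not satisfied.
§7.10 — Senior Peril: the loss occurred during the period of cover? no; the insured property was unoccupied at the time of loss? yes; the proximate cause is an insured peril? yes — 2 of 3 hold (need ≥2) → satisfied.
§7.2 — Covered Damage: [the policyholder held an insurable interest at the date of loss? yes] AND [the loss occurred outside the period of cover? yes] → satisfied.
§7.9 — Critical Peril: [the policyholder held an insurable interest at the date of loss? yes] AND [the loss was not caused by a third party? yes] → satisfied.
§7.8 — Supervised Occurrence: [Senior Peril (§7.10)? yes] AND [Covered Damage (§7.2)? yes] AND [Critical Peril (§7.9)? yes] → satisfied.
§7.1 — Class-N Claim: [the loss was not caused by a third party? yes] OR [the loss was reported within the notification period? yes] → satisfied.
§7.6 — Designated Peril: [Supervised Damage (§7.3)? no] OR [Supervised Occurrence (§7.8)? yes] OR [not a Class-N Claim (§7.1)? no] → satisfied.

Yes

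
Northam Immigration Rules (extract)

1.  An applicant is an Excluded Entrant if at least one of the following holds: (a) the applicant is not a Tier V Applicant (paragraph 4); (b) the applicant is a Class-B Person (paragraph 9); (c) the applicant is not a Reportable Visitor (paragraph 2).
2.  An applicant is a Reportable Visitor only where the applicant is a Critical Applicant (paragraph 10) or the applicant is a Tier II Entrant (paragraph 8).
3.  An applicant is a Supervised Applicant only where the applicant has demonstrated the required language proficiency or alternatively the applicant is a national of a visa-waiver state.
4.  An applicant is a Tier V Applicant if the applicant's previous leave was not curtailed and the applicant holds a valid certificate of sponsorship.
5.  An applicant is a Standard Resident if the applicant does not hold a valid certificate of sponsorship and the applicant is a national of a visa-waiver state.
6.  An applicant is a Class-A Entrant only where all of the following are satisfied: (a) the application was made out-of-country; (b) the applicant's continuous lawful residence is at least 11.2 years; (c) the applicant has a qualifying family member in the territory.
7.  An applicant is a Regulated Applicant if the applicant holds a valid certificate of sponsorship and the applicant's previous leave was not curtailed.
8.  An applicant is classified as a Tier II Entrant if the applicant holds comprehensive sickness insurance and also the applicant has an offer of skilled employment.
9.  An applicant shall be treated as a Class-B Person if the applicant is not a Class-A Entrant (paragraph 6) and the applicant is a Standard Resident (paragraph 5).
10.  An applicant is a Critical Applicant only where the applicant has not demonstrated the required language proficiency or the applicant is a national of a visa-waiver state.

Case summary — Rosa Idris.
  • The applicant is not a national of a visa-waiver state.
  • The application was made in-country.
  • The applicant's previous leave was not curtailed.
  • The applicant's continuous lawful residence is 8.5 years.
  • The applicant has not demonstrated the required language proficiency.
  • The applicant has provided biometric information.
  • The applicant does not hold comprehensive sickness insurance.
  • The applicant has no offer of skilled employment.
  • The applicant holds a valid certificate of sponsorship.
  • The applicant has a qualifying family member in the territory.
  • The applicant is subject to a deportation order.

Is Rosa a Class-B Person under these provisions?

No

Under paragraph 6: the application was made out-of-country? no; and applicant's continuous lawful residence: 8.5 years ≥ 11.2 years? no; and the applicant has a qualifying family member in the territory? yes. So the applicant is not a Class-A Entrant.
Under paragraph 5: the applicant does not hold a valid certificate of sponsorship? no; and the applicant is a national of a visa-waiver state? no. So the applicant is not a Standard Resident.
Under paragraph 9: not a Class-A Entrant (paragraph 6)? yes; and Standard Resident (paragraph 5)? no. So the applicant is not a Class-B Person.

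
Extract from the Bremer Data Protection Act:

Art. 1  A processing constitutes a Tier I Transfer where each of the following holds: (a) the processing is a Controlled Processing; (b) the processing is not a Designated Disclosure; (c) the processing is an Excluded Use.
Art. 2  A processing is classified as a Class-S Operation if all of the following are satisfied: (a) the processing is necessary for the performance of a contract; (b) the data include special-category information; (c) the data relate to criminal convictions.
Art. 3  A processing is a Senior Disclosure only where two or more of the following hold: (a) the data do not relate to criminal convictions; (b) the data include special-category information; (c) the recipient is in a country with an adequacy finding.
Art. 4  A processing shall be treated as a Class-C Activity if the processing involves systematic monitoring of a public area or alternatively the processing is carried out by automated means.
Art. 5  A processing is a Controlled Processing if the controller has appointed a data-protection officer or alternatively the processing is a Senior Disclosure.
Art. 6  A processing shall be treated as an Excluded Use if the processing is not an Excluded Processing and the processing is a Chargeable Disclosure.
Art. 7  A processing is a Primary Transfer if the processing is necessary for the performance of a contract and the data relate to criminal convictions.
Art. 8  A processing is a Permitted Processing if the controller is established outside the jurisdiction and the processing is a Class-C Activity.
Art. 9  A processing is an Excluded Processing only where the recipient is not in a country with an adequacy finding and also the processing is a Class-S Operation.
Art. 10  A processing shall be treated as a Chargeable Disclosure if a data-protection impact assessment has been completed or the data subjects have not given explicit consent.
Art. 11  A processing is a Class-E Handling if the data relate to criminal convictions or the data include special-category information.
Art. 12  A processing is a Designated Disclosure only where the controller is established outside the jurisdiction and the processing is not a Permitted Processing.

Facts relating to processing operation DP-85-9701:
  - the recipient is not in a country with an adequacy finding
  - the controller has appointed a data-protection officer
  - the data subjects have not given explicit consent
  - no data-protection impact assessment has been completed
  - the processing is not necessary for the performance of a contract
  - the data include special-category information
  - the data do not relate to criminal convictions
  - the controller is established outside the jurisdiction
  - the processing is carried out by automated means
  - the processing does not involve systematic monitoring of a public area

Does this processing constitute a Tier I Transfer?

article 3 — Senior Disclosure: the data do not relate to criminal convictions? yes; the data include special-category information? yes; the recipient is in a country with an adequacy finding? no — 2 of 3 hold (need ≥2) → satisfied.
article 5 — Controlled Processing: [the controller has appointed a data-protection officer? yes] OR [Senior Disclosure (article 3)? yes] → satisfied.
article 4 — Class-C Activity: [the processing involves systematic monitoring of a public area? no] OR [the processing is carried out by automated means? yes] → satisfied.
article 8 — Permitted Processing: [the controller is established outside the jurisdiction? yes] AND [Class-C Activity (article 4)? yes] → satisfied.
article 12 — Designated Disclosure: [the controller is established outside the jurisdiction? yes] AND [not a Permitted Processing (article 8)? no] → not satisfied.
article 2 — Class-S Operation: [the processing is necessary for the performance of a contract? no] AND [the data include special-category information? yes] AND [the data relate to criminal convictions? no] → not satisfied.
article 9 — Excluded Processing: [the recipient is not in a country with an adequacy finding? yes] AND [Class-S Operation (article 2)? no] → not satisfied.
article 10 — Chargeable Disclosure: [a data-protection impact assessment has been completed? no] OR [the data subjects have not given explicit consent? yes] → satisfied.
article 6 — Excluded Use: [not an Excluded Processing (article 9)? yes] AND [Chargeable Disclosure (article 10)? yes] → satisfied.
article 1 — Tier I Transfer: [Controlled Processing (article 5)? yes] AND [not a Designated Disclosure (article 12)? yes] AND [Excluded Use (article 6)? yes] → satisfied.

Yes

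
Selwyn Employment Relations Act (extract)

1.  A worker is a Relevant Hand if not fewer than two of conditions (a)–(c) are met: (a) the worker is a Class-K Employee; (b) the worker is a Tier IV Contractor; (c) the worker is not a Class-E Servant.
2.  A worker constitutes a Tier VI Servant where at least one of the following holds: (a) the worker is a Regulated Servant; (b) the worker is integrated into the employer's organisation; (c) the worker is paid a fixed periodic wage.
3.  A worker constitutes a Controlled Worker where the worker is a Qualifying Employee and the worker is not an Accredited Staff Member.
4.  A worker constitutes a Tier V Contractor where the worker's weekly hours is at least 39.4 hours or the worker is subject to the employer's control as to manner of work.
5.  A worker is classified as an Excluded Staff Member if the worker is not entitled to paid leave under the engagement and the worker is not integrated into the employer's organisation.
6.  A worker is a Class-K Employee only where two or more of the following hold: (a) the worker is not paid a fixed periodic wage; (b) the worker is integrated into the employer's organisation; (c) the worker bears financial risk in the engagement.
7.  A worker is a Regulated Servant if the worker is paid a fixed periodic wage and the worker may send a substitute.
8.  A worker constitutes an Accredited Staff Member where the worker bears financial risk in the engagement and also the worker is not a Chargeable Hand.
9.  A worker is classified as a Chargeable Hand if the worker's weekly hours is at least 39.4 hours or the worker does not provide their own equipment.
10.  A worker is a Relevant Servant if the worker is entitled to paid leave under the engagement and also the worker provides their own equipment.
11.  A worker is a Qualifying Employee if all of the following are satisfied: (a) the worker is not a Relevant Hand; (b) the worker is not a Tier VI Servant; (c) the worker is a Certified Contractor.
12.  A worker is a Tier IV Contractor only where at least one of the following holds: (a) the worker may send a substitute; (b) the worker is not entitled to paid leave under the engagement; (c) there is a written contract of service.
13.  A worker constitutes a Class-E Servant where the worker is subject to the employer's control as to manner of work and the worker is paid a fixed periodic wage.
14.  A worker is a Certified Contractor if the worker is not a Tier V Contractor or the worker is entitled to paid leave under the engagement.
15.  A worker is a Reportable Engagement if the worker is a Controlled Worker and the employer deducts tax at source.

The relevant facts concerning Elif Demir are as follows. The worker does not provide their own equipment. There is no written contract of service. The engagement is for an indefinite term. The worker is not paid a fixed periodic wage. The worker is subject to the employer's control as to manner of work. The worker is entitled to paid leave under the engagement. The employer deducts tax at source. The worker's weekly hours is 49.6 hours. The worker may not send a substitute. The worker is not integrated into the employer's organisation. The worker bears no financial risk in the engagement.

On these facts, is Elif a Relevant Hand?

No

paragraph 6 — Class-K Employee: the worker is not paid a fixed periodic wage? yes; the worker is integrated into the employer's organisation? no; the worker bears financial risk in the engagement? no — 1 of 3 hold (need ≥2) → not satisfied.
paragraph 12 — Tier IV Contractor: [the worker may send a substitute? no] OR [the worker is not entitled to paid leave under the engagement? no] OR [there is a written contract of service? no] → not satisfied.
paragraph 13 — Class-E Servant: [the worker is subject to the employer's control as to manner of work? yes] AND [the worker is paid a fixed periodic wage? no] → not satisfied.
paragraph 1 — Relevant Hand: Class-K Employee (paragraph 6)? no; Tier IV Contractor (paragraph 12)? no; not a Class-E Servant (paragraph 13)? yes — 1 of 3 hold (need ≥2) → not satisfied.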